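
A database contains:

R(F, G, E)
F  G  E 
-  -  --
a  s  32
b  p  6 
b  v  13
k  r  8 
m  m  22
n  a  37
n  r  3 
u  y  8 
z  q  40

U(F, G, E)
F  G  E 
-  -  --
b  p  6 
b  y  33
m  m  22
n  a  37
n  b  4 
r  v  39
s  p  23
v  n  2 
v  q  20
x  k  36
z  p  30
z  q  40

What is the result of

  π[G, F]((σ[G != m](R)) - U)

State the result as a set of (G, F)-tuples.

{(r, k), (r, n), (s, a), (v, b), (y, u)}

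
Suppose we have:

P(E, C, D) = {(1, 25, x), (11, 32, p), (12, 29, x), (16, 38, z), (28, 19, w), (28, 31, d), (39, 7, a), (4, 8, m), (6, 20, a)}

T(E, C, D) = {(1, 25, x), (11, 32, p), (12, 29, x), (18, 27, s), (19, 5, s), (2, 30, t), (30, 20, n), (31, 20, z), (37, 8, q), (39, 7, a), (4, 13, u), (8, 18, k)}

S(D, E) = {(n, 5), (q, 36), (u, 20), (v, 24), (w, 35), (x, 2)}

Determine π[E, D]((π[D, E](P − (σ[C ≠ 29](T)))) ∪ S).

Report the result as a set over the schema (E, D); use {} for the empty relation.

σ[C ≠ 29]: keep tuples satisfying C ≠ 29 → {(1, 25, x), (11, 32, p), (18, 27, s), (19, 5, s), (2, 30, t), (30, 20, n), (31, 20, z), (37, 8, q), (39, 7, a), (4, 13, u), (8, 18, k)}
Taking the difference: {(12, 29, x), (16, 38, z), (28, 19, w), (28, 31, d), (4, 8, m), (6, 20, a)}
Projecting to D, E: {(a, 6), (d, 28), (m, 4), (w, 28), (x, 12), (z, 16)}
Taking the union: {(a, 6), (d, 28), (m, 4), (n, 5), (q, 36), (u, 20), (v, 24), (w, 28), (w, 35), (x, 12), (x, 2), (z, 16)}
Projecting to E, D: {(12, x), (16, z), (2, x), (20, u), (24, v), (28, d), (28, w), (35, w), (36, q), (4, m), (5, n), (6, a)}

{(12, x), (16, z), (2, x), (20, u), (24, v), (28, d), (28, w), (35, w), (36, q), (4, m), (5, n), (6, a)}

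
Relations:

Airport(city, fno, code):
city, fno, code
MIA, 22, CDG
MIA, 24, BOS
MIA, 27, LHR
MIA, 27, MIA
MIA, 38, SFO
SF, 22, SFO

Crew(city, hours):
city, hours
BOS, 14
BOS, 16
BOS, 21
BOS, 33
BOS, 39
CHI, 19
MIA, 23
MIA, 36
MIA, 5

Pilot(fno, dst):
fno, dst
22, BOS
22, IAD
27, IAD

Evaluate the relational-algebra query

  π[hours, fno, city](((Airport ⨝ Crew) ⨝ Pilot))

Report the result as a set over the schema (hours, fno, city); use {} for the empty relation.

Natural join on city: {(MIA, 22, CDG, 23), (MIA, 22, CDG, 36), (MIA, 22, CDG, 5), (MIA, 24, BOS, 23), (MIA, 24, BOS, 36), (MIA, 24, BOS, 5), (MIA, 27, LHR, 23), (MIA, 27, LHR, 36), (MIA, 27, LHR, 5), (MIA, 27, MIA, 23), (MIA, 27, MIA, 36), (MIA, 27, MIA, 5), (MIA, 38, SFO, 23), (MIA, 38, SFO, 36), (MIA, 38, SFO, 5)}
Natural join on fno: {(MIA, 22, CDG, 23, BOS), (MIA, 22, CDG, 23, IAD), (MIA, 22, CDG, 36, BOS), (MIA, 22, CDG, 36, IAD), (MIA, 22, CDG, 5, BOS), (MIA, 22, CDG, 5, IAD), (MIA, 27, LHR, 23, IAD), (MIA, 27, LHR, 36, IAD), (MIA, 27, LHR, 5, IAD), (MIA, 27, MIA, 23, IAD), (MIA, 27, MIA, 36, IAD), (MIA, 27, MIA, 5, IAD)}
Keep only column(s) hours, fno, city (6 duplicate(s) eliminated): {(23, 22, MIA), (23, 27, MIA), (36, 22, MIA), (36, 27, MIA), (5, 22, MIA), (5, 27, MIA)}

{(23, 22, MIA), (23, 27, MIA), (36, 22, MIA), (36, 27, MIA), (5, 22, MIA), (5, 27, MIA)}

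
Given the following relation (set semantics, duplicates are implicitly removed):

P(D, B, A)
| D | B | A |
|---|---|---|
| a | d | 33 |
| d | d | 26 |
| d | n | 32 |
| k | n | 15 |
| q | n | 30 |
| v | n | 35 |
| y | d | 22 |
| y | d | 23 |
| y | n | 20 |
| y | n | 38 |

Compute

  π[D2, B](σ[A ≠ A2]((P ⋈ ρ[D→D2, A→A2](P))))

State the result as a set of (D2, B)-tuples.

ρ[D→D2, A→A2]: schema becomes (D2, B, A2); tuples unchanged.
Natural join on B: {(a, d, 33, a, 33), (a, d, 33, d, 26), (a, d, 33, y, 22), (a, d, 33, y, 23), (d, d, 26, a, 33), (d, d, 26, d, 26), (d, d, 26, y, 22), (d, d, 26, y, 23), (d, n, 32, d, 32), (d, n, 32, k, 15), (d, n, 32, q, 30), (d, n, 32, v, 35), (d, n, 32, y, 20), (d, n, 32, y, 38), (k, n, 15, d, 32), (k, n, 15, k, 15), (k, n, 15, q, 30), (k, n, 15, v, 35), (k, n, 15, y, 20), (k, n, 15, y, 38), (q, n, 30, d, 32), (q, n, 30, k, 15), (q, n, 30, q, 30), (q, n, 30, v, 35), (q, n, 30, y, 20), (q, n, 30, y, 38), (v, n, 35, d, 32), (v, n, 35, k, 15), (v, n, 35, q, 30), (v, n, 35, v, 35), (v, n, 35, y, 20), (v, n, 35, y, 38), (y, d, 22, a, 33), (y, d, 22, d, 26), (y, d, 22, y, 22), (y, d, 22, y, 23), (y, d, 23, a, 33), (y, d, 23, d, 26), (y, d, 23, y, 22), (y, d, 23, y, 23), (y, n, 20, d, 32), (y, n, 20, k, 15), (y, n, 20, q, 30), (y, n, 20, v, 35), (y, n, 20, y, 20), (y, n, 20, y, 38), (y, n, 38, d, 32), (y, n, 38, k, 15), (y, n, 38, q, 30), (y, n, 38, v, 35), (y, n, 38, y, 20), (y, n, 38, y, 38)}
Filtering on A ≠ A2 leaves {(a, d, 33, d, 26), (a, d, 33, y, 22), (a, d, 33, y, 23), (d, d, 26, a, 33), (d, d, 26, y, 22), (d, d, 26, y, 23), (d, n, 32, k, 15), (d, n, 32, q, 30), (d, n, 32, v, 35), (d, n, 32, y, 20), (d, n, 32, y, 38), (k, n, 15, d, 32), (k, n, 15, q, 30), (k, n, 15, v, 35), (k, n, 15, y, 20), (k, n, 15, y, 38), (q, n, 30, d, 32), (q, n, 30, k, 15), (q, n, 30, v, 35), (q, n, 30, y, 20), (q, n, 30, y, 38), (v, n, 35, d, 32), (v, n, 35, k, 15), (v, n, 35, q, 30), (v, n, 35, y, 20), (v, n, 35, y, 38), (y, d, 22, a, 33), (y, d, 22, d, 26), (y, d, 22, y, 23), (y, d, 23, a, 33), (y, d, 23, d, 26), (y, d, 23, y, 22), (y, n, 20, d, 32), (y, n, 20, k, 15), (y, n, 20, q, 30), (y, n, 20, v, 35), (y, n, 20, y, 38), (y, n, 38, d, 32), (y, n, 38, k, 15), (y, n, 38, q, 30), (y, n, 38, v, 35), (y, n, 38, y, 20)}.
Keep only column(s) D2, B (34 duplicate(s) eliminated): {(a, d), (d, d), (d, n), (k, n), (q, n), (v, n), (y, d), (y, n)}

{(a, d), (d, d), (d, n), (k, n), (q, n), (v, n), (y, d), (y, n)}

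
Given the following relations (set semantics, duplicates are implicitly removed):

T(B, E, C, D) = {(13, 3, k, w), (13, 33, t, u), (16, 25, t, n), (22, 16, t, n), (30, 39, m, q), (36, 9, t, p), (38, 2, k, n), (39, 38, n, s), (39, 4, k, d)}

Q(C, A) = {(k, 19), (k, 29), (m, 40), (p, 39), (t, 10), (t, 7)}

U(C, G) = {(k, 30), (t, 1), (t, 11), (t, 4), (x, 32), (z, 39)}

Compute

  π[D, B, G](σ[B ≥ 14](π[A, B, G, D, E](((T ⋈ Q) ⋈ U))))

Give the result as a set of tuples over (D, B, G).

{(d, 39, 30), (n, 16, 1), (n, 16, 11), (n, 16, 4), (n, 22, 1), (n, 22, 11), (n, 22, 4), (n, 38, 30), (p, 36, 1), (p, 36, 11), (p, 36, 4)}

T ⋈ Q (natural join on C): {(13, 3, k, w, 19), (13, 3, k, w, 29), (13, 33, t, u, 10), (13, 33, t, u, 7), (16, 25, t, n, 10), (16, 25, t, n, 7), (22, 16, t, n, 10), (22, 16, t, n, 7), (30, 39, m, q, 40), (36, 9, t, p, 10), (36, 9, t, p, 7), (38, 2, k, n, 19), (38, 2, k, n, 29), (39, 4, k, d, 19), (39, 4, k, d, 29)}
(T ⋈ Q) ⋈ U (natural join on C): {(13, 3, k, w, 19, 30), (13, 3, k, w, 29, 30), (13, 33, t, u, 10, 1), (13, 33, t, u, 10, 11), (13, 33, t, u, 10, 4), (13, 33, t, u, 7, 1), (13, 33, t, u, 7, 11), (13, 33, t, u, 7, 4), (16, 25, t, n, 10, 1), (16, 25, t, n, 10, 11), (16, 25, t, n, 10, 4), (16, 25, t, n, 7, 1), (16, 25, t, n, 7, 11), (16, 25, t, n, 7, 4), (22, 16, t, n, 10, 1), (22, 16, t, n, 10, 11), (22, 16, t, n, 10, 4), (22, 16, t, n, 7, 1), (22, 16, t, n, 7, 11), (22, 16, t, n, 7, 4), (36, 9, t, p, 10, 1), (36, 9, t, p, 10, 11), (36, 9, t, p, 10, 4), (36, 9, t, p, 7, 1), (36, 9, t, p, 7, 11), (36, 9, t, p, 7, 4), (38, 2, k, n, 19, 30), (38, 2, k, n, 29, 30), (39, 4, k, d, 19, 30), (39, 4, k, d, 29, 30)}
π_{A, B, G, D, E} gives {(10, 13, 1, u, 33), (10, 13, 11, u, 33), (10, 13, 4, u, 33), (10, 16, 1, n, 25), (10, 16, 11, n, 25), (10, 16, 4, n, 25), (10, 22, 1, n, 16), (10, 22, 11, n, 16), (10, 22, 4, n, 16), (10, 36, 1, p, 9), (10, 36, 11, p, 9), (10, 36, 4, p, 9), (19, 13, 30, w, 3), (19, 38, 30, n, 2), (19, 39, 30, d, 4), (29, 13, 30, w, 3), (29, 38, 30, n, 2), (29, 39, 30, d, 4), (7, 13, 1, u, 33), (7, 13, 11, u, 33), (7, 13, 4, u, 33), (7, 16, 1, n, 25), (7, 16, 11, n, 25), (7, 16, 4, n, 25), (7, 22, 1, n, 16), (7, 22, 11, n, 16), (7, 22, 4, n, 16), (7, 36, 1, p, 9), (7, 36, 11, p, 9), (7, 36, 4, p, 9)}.
Apply σ_{B ≥ 14}; surviving tuples: {(10, 16, 1, n, 25), (10, 16, 11, n, 25), (10, 16, 4, n, 25), (10, 22, 1, n, 16), (10, 22, 11, n, 16), (10, 22, 4, n, 16), (10, 36, 1, p, 9), (10, 36, 11, p, 9), (10, 36, 4, p, 9), (19, 38, 30, n, 2), (19, 39, 30, d, 4), (29, 38, 30, n, 2), (29, 39, 30, d, 4), (7, 16, 1, n, 25), (7, 16, 11, n, 25), (7, 16, 4, n, 25), (7, 22, 1, n, 16), (7, 22, 11, n, 16), (7, 22, 4, n, 16), (7, 36, 1, p, 9), (7, 36, 11, p, 9), (7, 36, 4, p, 9)}
π_{D, B, G} gives {(d, 39, 30), (n, 16, 1), (n, 16, 11), (n, 16, 4), (n, 22, 1), (n, 22, 11), (n, 22, 4), (n, 38, 30), (p, 36, 1), (p, 36, 11), (p, 36, 4)} (11 duplicate(s) eliminated).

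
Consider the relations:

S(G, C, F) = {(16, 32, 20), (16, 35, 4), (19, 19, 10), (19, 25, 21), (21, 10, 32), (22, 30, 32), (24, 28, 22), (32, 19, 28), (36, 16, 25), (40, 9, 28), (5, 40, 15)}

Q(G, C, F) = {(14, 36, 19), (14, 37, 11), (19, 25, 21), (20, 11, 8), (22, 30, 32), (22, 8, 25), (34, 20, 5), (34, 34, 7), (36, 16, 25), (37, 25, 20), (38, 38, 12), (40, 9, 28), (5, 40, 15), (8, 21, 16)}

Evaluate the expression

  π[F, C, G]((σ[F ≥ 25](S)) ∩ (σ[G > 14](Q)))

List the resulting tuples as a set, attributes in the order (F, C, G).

{(25, 16, 36), (28, 9, 40), (32, 30, 22)}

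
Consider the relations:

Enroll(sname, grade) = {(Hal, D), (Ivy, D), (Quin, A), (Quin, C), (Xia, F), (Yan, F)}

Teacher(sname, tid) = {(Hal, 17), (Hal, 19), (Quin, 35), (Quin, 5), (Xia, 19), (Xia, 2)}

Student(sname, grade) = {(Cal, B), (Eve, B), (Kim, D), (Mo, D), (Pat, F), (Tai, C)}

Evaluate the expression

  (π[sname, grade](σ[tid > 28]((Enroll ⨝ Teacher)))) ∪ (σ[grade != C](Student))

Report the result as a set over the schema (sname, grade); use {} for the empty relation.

{(Cal, B), (Eve, B), (Kim, D), (Mo, D), (Pat, F), (Quin, A), (Quin, C)}

Natural join on sname: {(Hal, D, 17), (Hal, D, 19), (Quin, A, 35), (Quin, A, 5), (Quin, C, 35), (Quin, C, 5), (Xia, F, 19), (Xia, F, 2)}
Selection tid > 28: {(Quin, A, 35), (Quin, C, 35)}
Projecting to sname, grade: {(Quin, A), (Quin, C)}
Selection grade != C: {(Cal, B), (Eve, B), (Kim, D), (Mo, D), (Pat, F)}
Taking the union: {(Cal, B), (Eve, B), (Kim, D), (Mo, D), (Pat, F), (Quin, A), (Quin, C)}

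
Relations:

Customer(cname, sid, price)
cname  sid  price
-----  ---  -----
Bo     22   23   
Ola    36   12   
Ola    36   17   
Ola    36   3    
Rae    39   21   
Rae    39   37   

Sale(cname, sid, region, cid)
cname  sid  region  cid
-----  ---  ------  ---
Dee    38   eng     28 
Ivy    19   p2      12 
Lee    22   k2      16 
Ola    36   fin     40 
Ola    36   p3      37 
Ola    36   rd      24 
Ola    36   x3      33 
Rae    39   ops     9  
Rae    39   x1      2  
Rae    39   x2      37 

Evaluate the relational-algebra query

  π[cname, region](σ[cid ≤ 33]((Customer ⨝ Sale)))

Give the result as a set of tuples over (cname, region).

Customer ⋈ Sale (natural join on cname, sid): {(Ola, 36, 12, fin, 40), (Ola, 36, 12, p3, 37), (Ola, 36, 12, rd, 24), (Ola, 36, 12, x3, 33), (Ola, 36, 17, fin, 40), (Ola, 36, 17, p3, 37), (Ola, 36, 17, rd, 24), (Ola, 36, 17, x3, 33), (Ola, 36, 3, fin, 40), (Ola, 36, 3, p3, 37), (Ola, 36, 3, rd, 24), (Ola, 36, 3, x3, 33), (Rae, 39, 21, ops, 9), (Rae, 39, 21, x1, 2), (Rae, 39, 21, x2, 37), (Rae, 39, 37, ops, 9), (Rae, 39, 37, x1, 2), (Rae, 39, 37, x2, 37)}
Apply σ_{cid ≤ 33}; surviving tuples: {(Ola, 36, 12, rd, 24), (Ola, 36, 12, x3, 33), (Ola, 36, 17, rd, 24), (Ola, 36, 17, x3, 33), (Ola, 36, 3, rd, 24), (Ola, 36, 3, x3, 33), (Rae, 39, 21, ops, 9), (Rae, 39, 21, x1, 2), (Rae, 39, 37, ops, 9), (Rae, 39, 37, x1, 2)}
π[cname, region]: project onto (cname, region) (6 duplicate(s) eliminated) → {(Ola, rd), (Ola, x3), (Rae, ops), (Rae, x1)}

{(Ola, rd), (Ola, x3), (Rae, ops), (Rae, x1)}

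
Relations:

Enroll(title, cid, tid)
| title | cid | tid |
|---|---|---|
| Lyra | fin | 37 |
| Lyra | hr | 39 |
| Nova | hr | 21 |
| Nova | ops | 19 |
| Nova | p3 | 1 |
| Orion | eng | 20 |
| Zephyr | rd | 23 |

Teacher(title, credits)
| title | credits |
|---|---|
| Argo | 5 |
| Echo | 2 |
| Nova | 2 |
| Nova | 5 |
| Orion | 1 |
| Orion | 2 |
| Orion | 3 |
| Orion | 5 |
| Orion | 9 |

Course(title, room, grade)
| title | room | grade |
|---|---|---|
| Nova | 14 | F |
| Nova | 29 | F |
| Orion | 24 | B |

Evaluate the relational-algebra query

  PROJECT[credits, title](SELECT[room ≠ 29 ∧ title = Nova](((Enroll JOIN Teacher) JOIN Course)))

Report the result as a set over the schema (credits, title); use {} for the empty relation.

Joining Enroll and Teacher on title yields {(Nova, hr, 21, 2), (Nova, hr, 21, 5), (Nova, ops, 19, 2), (Nova, ops, 19, 5), (Nova, p3, 1, 2), (Nova, p3, 1, 5), (Orion, eng, 20, 1), (Orion, eng, 20, 2), (Orion, eng, 20, 3), (Orion, eng, 20, 5), (Orion, eng, 20, 9)}.
Joining (Enroll JOIN Teacher) and Course on title yields {(Nova, hr, 21, 2, 14, F), (Nova, hr, 21, 2, 29, F), (Nova, hr, 21, 5, 14, F), (Nova, hr, 21, 5, 29, F), (Nova, ops, 19, 2, 14, F), (Nova, ops, 19, 2, 29, F), (Nova, ops, 19, 5, 14, F), (Nova, ops, 19, 5, 29, F), (Nova, p3, 1, 2, 14, F), (Nova, p3, 1, 2, 29, F), (Nova, p3, 1, 5, 14, F), (Nova, p3, 1, 5, 29, F), (Orion, eng, 20, 1, 24, B), (Orion, eng, 20, 2, 24, B), (Orion, eng, 20, 3, 24, B), (Orion, eng, 20, 5, 24, B), (Orion, eng, 20, 9, 24, B)}.
Selection room ≠ 29 ∧ title = Nova: {(Nova, hr, 21, 2, 14, F), (Nova, hr, 21, 5, 14, F), (Nova, ops, 19, 2, 14, F), (Nova, ops, 19, 5, 14, F), (Nova, p3, 1, 2, 14, F), (Nova, p3, 1, 5, 14, F)}
π_{credits, title} gives {(2, Nova), (5, Nova)} (4 duplicate(s) eliminated).

{(2, Nova), (5, Nova)}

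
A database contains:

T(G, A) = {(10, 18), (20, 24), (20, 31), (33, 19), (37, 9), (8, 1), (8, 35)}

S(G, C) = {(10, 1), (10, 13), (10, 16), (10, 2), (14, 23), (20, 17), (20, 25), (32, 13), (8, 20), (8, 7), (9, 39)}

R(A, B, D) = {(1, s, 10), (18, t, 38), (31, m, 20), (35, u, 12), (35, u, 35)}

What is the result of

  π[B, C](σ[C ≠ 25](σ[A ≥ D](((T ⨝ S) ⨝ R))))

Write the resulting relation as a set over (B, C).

Natural join on G: {(10, 18, 1), (10, 18, 13), (10, 18, 16), (10, 18, 2), (20, 24, 17), (20, 24, 25), (20, 31, 17), (20, 31, 25), (8, 1, 20), (8, 1, 7), (8, 35, 20), (8, 35, 7)}
Natural join on A: {(10, 18, 1, t, 38), (10, 18, 13, t, 38), (10, 18, 16, t, 38), (10, 18, 2, t, 38), (20, 31, 17, m, 20), (20, 31, 25, m, 20), (8, 1, 20, s, 10), (8, 1, 7, s, 10), (8, 35, 20, u, 12), (8, 35, 20, u, 35), (8, 35, 7, u, 12), (8, 35, 7, u, 35)}
Apply σ_{A ≥ D}; surviving tuples: {(20, 31, 17, m, 20), (20, 31, 25, m, 20), (8, 35, 20, u, 12), (8, 35, 20, u, 35), (8, 35, 7, u, 12), (8, 35, 7, u, 35)}
Apply σ_{C ≠ 25}; surviving tuples: {(20, 31, 17, m, 20), (8, 35, 20, u, 12), (8, 35, 20, u, 35), (8, 35, 7, u, 12), (8, 35, 7, u, 35)}
Projecting to B, C (2 duplicate(s) eliminated): {(m, 17), (u, 20), (u, 7)}

{(m, 17), (u, 20), (u, 7)}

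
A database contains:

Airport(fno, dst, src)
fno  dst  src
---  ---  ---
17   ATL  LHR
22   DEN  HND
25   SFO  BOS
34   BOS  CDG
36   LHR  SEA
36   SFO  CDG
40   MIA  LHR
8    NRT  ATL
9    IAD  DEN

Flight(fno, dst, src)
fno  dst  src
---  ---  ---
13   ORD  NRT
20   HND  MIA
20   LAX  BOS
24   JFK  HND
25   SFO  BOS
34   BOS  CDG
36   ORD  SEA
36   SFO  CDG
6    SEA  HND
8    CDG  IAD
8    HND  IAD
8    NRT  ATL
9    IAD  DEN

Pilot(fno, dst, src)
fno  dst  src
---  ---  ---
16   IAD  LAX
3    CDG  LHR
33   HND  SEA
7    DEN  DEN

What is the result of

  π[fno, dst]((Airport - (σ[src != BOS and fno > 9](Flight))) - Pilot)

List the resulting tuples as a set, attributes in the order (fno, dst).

{(17, ATL), (22, DEN), (25, SFO), (36, LHR), (40, MIA), (8, NRT), (9, IAD)}

Apply σ_{src != BOS and fno > 9}; surviving tuples: {(13, ORD, NRT), (20, HND, MIA), (24, JFK, HND), (34, BOS, CDG), (36, ORD, SEA), (36, SFO, CDG)}
Taking the difference: {(17, ATL, LHR), (22, DEN, HND), (25, SFO, BOS), (36, LHR, SEA), (40, MIA, LHR), (8, NRT, ATL), (9, IAD, DEN)}
Taking the difference: {(17, ATL, LHR), (22, DEN, HND), (25, SFO, BOS), (36, LHR, SEA), (40, MIA, LHR), (8, NRT, ATL), (9, IAD, DEN)}
Keep only column(s) fno, dst: {(17, ATL), (22, DEN), (25, SFO), (36, LHR), (40, MIA), (8, NRT), (9, IAD)}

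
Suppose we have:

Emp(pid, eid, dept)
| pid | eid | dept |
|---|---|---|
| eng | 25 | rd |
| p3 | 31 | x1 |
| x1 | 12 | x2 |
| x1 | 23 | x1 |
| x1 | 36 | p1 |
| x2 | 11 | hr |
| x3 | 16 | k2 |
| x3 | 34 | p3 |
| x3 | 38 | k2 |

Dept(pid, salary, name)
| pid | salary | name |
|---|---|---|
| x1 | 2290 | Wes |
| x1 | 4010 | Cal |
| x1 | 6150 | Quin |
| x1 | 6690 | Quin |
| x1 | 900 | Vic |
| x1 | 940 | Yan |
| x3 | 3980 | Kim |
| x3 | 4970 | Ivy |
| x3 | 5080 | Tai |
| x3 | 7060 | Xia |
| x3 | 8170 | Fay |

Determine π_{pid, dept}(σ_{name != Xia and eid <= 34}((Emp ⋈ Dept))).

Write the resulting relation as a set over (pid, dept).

Natural join on pid: {(x1, 12, x2, 2290, Wes), (x1, 12, x2, 4010, Cal), (x1, 12, x2, 6150, Quin), (x1, 12, x2, 6690, Quin), (x1, 12, x2, 900, Vic), (x1, 12, x2, 940, Yan), (x1, 23, x1, 2290, Wes), (x1, 23, x1, 4010, Cal), (x1, 23, x1, 6150, Quin), (x1, 23, x1, 6690, Quin), (x1, 23, x1, 900, Vic), (x1, 23, x1, 940, Yan), (x1, 36, p1, 2290, Wes), (x1, 36, p1, 4010, Cal), (x1, 36, p1, 6150, Quin), (x1, 36, p1, 6690, Quin), (x1, 36, p1, 900, Vic), (x1, 36, p1, 940, Yan), (x3, 16, k2, 3980, Kim), (x3, 16, k2, 4970, Ivy), (x3, 16, k2, 5080, Tai), (x3, 16, k2, 7060, Xia), (x3, 16, k2, 8170, Fay), (x3, 34, p3, 3980, Kim), (x3, 34, p3, 4970, Ivy), (x3, 34, p3, 5080, Tai), (x3, 34, p3, 7060, Xia), (x3, 34, p3, 8170, Fay), (x3, 38, k2, 3980, Kim), (x3, 38, k2, 4970, Ivy), (x3, 38, k2, 5080, Tai), (x3, 38, k2, 7060, Xia), (x3, 38, k2, 8170, Fay)}
Selection name != Xia and eid <= 34: {(x1, 12, x2, 2290, Wes), (x1, 12, x2, 4010, Cal), (x1, 12, x2, 6150, Quin), (x1, 12, x2, 6690, Quin), (x1, 12, x2, 900, Vic), (x1, 12, x2, 940, Yan), (x1, 23, x1, 2290, Wes), (x1, 23, x1, 4010, Cal), (x1, 23, x1, 6150, Quin), (x1, 23, x1, 6690, Quin), (x1, 23, x1, 900, Vic), (x1, 23, x1, 940, Yan), (x3, 16, k2, 3980, Kim), (x3, 16, k2, 4970, Ivy), (x3, 16, k2, 5080, Tai), (x3, 16, k2, 8170, Fay), (x3, 34, p3, 3980, Kim), (x3, 34, p3, 4970, Ivy), (x3, 34, p3, 5080, Tai), (x3, 34, p3, 8170, Fay)}
π[pid, dept]: project onto (pid, dept) (16 duplicate(s) eliminated) → {(x1, x1), (x1, x2), (x3, k2), (x3, p3)}

{(x1, x1), (x1, x2), (x3, k2), (x3, p3)}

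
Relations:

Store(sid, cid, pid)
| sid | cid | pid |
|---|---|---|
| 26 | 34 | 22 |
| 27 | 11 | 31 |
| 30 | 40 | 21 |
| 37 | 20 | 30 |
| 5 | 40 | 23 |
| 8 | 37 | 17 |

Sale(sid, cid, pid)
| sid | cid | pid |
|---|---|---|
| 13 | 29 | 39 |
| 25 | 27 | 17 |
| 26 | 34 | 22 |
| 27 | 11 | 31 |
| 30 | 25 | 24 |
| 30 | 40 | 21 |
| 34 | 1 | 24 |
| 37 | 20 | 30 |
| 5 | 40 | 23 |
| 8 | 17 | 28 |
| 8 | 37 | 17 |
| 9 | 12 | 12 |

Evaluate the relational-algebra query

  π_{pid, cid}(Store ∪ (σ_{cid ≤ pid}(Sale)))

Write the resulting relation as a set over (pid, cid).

Apply σ_{cid ≤ pid}; surviving tuples: {(13, 29, 39), (27, 11, 31), (34, 1, 24), (37, 20, 30), (8, 17, 28), (9, 12, 12)}
Taking the union: {(13, 29, 39), (26, 34, 22), (27, 11, 31), (30, 40, 21), (34, 1, 24), (37, 20, 30), (5, 40, 23), (8, 17, 28), (8, 37, 17), (9, 12, 12)}
π[pid, cid]: project onto (pid, cid) → {(12, 12), (17, 37), (21, 40), (22, 34), (23, 40), (24, 1), (28, 17), (30, 20), (31, 11), (39, 29)}

{(12, 12), (17, 37), (21, 40), (22, 34), (23, 40), (24, 1), (28, 17), (30, 20), (31, 11), (39, 29)}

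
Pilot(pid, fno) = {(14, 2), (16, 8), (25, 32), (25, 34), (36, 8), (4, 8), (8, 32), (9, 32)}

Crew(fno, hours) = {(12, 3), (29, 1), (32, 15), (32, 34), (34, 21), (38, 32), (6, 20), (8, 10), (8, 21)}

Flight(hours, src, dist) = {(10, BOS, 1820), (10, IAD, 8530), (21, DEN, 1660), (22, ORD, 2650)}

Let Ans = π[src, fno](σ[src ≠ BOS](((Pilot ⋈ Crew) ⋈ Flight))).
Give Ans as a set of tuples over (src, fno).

Natural join on fno: {(16, 8, 10), (16, 8, 21), (25, 32, 15), (25, 32, 34), (25, 34, 21), (36, 8, 10), (36, 8, 21), (4, 8, 10), (4, 8, 21), (8, 32, 15), (8, 32, 34), (9, 32, 15), (9, 32, 34)}
Natural join on hours: {(16, 8, 10, BOS, 1820), (16, 8, 10, IAD, 8530), (16, 8, 21, DEN, 1660), (25, 34, 21, DEN, 1660), (36, 8, 10, BOS, 1820), (36, 8, 10, IAD, 8530), (36, 8, 21, DEN, 1660), (4, 8, 10, BOS, 1820), (4, 8, 10, IAD, 8530), (4, 8, 21, DEN, 1660)}
Selection src ≠ BOS: {(16, 8, 10, IAD, 8530), (16, 8, 21, DEN, 1660), (25, 34, 21, DEN, 1660), (36, 8, 10, IAD, 8530), (36, 8, 21, DEN, 1660), (4, 8, 10, IAD, 8530), (4, 8, 21, DEN, 1660)}
π[src, fno]: project onto (src, fno) (4 duplicate(s) eliminated) → {(DEN, 34), (DEN, 8), (IAD, 8)}

{(DEN, 34), (DEN, 8), (IAD, 8)}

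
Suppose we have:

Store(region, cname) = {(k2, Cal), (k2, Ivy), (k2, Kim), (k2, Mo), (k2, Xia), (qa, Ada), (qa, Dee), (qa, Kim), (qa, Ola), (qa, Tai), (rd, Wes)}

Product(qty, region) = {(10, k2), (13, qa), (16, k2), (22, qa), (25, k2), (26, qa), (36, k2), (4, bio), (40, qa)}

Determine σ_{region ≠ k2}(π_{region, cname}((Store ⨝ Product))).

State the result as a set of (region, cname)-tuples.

{(qa, Ada), (qa, Dee), (qa, Kim), (qa, Ola), (qa, Tai)}

Natural join on region: {(k2, Cal, 10), (k2, Cal, 16), (k2, Cal, 25), (k2, Cal, 36), (k2, Ivy, 10), (k2, Ivy, 16), (k2, Ivy, 25), (k2, Ivy, 36), (k2, Kim, 10), (k2, Kim, 16), (k2, Kim, 25), (k2, Kim, 36), (k2, Mo, 10), (k2, Mo, 16), (k2, Mo, 25), (k2, Mo, 36), (k2, Xia, 10), (k2, Xia, 16), (k2, Xia, 25), (k2, Xia, 36), (qa, Ada, 13), (qa, Ada, 22), (qa, Ada, 26), (qa, Ada, 40), (qa, Dee, 13), (qa, Dee, 22), (qa, Dee, 26), (qa, Dee, 40), (qa, Kim, 13), (qa, Kim, 22), (qa, Kim, 26), (qa, Kim, 40), (qa, Ola, 13), (qa, Ola, 22), (qa, Ola, 26), (qa, Ola, 40), (qa, Tai, 13), (qa, Tai, 22), (qa, Tai, 26), (qa, Tai, 40)}
π_{region, cname} gives {(k2, Cal), (k2, Ivy), (k2, Kim), (k2, Mo), (k2, Xia), (qa, Ada), (qa, Dee), (qa, Kim), (qa, Ola), (qa, Tai)} (30 duplicate(s) eliminated).
Apply σ_{region ≠ k2}; surviving tuples: {(qa, Ada), (qa, Dee), (qa, Kim), (qa, Ola), (qa, Tai)}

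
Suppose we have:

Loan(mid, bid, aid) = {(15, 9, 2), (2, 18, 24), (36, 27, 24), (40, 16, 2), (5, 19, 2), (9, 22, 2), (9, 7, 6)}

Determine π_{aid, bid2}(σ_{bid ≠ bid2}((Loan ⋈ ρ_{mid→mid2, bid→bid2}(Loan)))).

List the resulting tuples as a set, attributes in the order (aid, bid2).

ρ[mid→mid2, bid→bid2]: schema becomes (mid2, bid2, aid); tuples unchanged.
Loan ⋈ ρ_{mid→mid2, bid→bid2}(Loan) (natural join on aid): {(15, 9, 2, 15, 9), (15, 9, 2, 40, 16), (15, 9, 2, 5, 19), (15, 9, 2, 9, 22), (2, 18, 24, 2, 18), (2, 18, 24, 36, 27), (36, 27, 24, 2, 18), (36, 27, 24, 36, 27), (40, 16, 2, 15, 9), (40, 16, 2, 40, 16), (40, 16, 2, 5, 19), (40, 16, 2, 9, 22), (5, 19, 2, 15, 9), (5, 19, 2, 40, 16), (5, 19, 2, 5, 19), (5, 19, 2, 9, 22), (9, 22, 2, 15, 9), (9, 22, 2, 40, 16), (9, 22, 2, 5, 19), (9, 22, 2, 9, 22), (9, 7, 6, 9, 7)}
Filtering on bid ≠ bid2 leaves {(15, 9, 2, 40, 16), (15, 9, 2, 5, 19), (15, 9, 2, 9, 22), (2, 18, 24, 36, 27), (36, 27, 24, 2, 18), (40, 16, 2, 15, 9), (40, 16, 2, 5, 19), (40, 16, 2, 9, 22), (5, 19, 2, 15, 9), (5, 19, 2, 40, 16), (5, 19, 2, 9, 22), (9, 22, 2, 15, 9), (9, 22, 2, 40, 16), (9, 22, 2, 5, 19)}.
Keep only column(s) aid, bid2 (8 duplicate(s) eliminated): {(2, 16), (2, 19), (2, 22), (2, 9), (24, 18), (24, 27)}

{(2, 16), (2, 19), (2, 22), (2, 9), (24, 18), (24, 27)}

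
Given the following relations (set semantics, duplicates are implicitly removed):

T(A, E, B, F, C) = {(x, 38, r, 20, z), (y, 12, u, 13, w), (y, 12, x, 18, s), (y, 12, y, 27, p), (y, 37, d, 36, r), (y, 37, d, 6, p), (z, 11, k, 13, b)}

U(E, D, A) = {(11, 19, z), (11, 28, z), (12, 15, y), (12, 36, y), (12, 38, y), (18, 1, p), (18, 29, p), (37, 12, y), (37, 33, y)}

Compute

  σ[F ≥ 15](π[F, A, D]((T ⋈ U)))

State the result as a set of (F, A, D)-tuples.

{(18, y, 15), (18, y, 36), (18, y, 38), (27, y, 15), (27, y, 36), (27, y, 38), (36, y, 12), (36, y, 33)}

Joining T and U on A, E yields {(y, 12, u, 13, w, 15), (y, 12, u, 13, w, 36), (y, 12, u, 13, w, 38), (y, 12, x, 18, s, 15), (y, 12, x, 18, s, 36), (y, 12, x, 18, s, 38), (y, 12, y, 27, p, 15), (y, 12, y, 27, p, 36), (y, 12, y, 27, p, 38), (y, 37, d, 36, r, 12), (y, 37, d, 36, r, 33), (y, 37, d, 6, p, 12), (y, 37, d, 6, p, 33), (z, 11, k, 13, b, 19), (z, 11, k, 13, b, 28)}.
π[F, A, D]: project onto (F, A, D) → {(13, y, 15), (13, y, 36), (13, y, 38), (13, z, 19), (13, z, 28), (18, y, 15), (18, y, 36), (18, y, 38), (27, y, 15), (27, y, 36), (27, y, 38), (36, y, 12), (36, y, 33), (6, y, 12), (6, y, 33)}
Apply σ_{F ≥ 15}; surviving tuples: {(18, y, 15), (18, y, 36), (18, y, 38), (27, y, 15), (27, y, 36), (27, y, 38), (36, y, 12), (36, y, 33)}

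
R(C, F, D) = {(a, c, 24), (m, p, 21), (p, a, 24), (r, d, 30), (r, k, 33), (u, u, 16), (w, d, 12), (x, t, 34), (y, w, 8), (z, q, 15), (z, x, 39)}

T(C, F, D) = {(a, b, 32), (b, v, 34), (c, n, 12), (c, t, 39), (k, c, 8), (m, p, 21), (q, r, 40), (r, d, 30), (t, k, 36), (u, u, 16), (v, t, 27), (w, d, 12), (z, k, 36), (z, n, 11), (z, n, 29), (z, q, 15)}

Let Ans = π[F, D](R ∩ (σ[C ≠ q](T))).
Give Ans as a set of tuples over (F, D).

{(d, 12), (d, 30), (p, 21), (q, 15), (u, 16)}

σ[C ≠ q]: keep tuples satisfying C ≠ q → {(a, b, 32), (b, v, 34), (c, n, 12), (c, t, 39), (k, c, 8), (m, p, 21), (r, d, 30), (t, k, 36), (u, u, 16), (v, t, 27), (w, d, 12), (z, k, 36), (z, n, 11), (z, n, 29), (z, q, 15)}
Taking the intersection: {(m, p, 21), (r, d, 30), (u, u, 16), (w, d, 12), (z, q, 15)}
Keep only column(s) F, D: {(d, 12), (d, 30), (p, 21), (q, 15), (u, 16)}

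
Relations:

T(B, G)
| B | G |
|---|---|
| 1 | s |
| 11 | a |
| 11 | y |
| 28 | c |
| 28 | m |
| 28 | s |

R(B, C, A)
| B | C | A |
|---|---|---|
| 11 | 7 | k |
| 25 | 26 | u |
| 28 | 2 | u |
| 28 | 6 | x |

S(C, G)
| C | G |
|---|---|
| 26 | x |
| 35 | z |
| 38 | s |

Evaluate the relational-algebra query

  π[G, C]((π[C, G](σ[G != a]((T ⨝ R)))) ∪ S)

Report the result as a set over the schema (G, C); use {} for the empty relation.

{(c, 2), (c, 6), (m, 2), (m, 6), (s, 2), (s, 38), (s, 6), (x, 26), (y, 7), (z, 35)}

T ⋈ R (natural join on B): {(11, a, 7, k), (11, y, 7, k), (28, c, 2, u), (28, c, 6, x), (28, m, 2, u), (28, m, 6, x), (28, s, 2, u), (28, s, 6, x)}
Selection G != a: {(11, y, 7, k), (28, c, 2, u), (28, c, 6, x), (28, m, 2, u), (28, m, 6, x), (28, s, 2, u), (28, s, 6, x)}
Projecting to C, G: {(2, c), (2, m), (2, s), (6, c), (6, m), (6, s), (7, y)}
Union: {(2, c), (2, m), (2, s), (6, c), (6, m), (6, s), (7, y)} with {(26, x), (35, z), (38, s)} → {(2, c), (2, m), (2, s), (26, x), (35, z), (38, s), (6, c), (6, m), (6, s), (7, y)}
Projecting to G, C: {(c, 2), (c, 6), (m, 2), (m, 6), (s, 2), (s, 38), (s, 6), (x, 26), (y, 7), (z, 35)}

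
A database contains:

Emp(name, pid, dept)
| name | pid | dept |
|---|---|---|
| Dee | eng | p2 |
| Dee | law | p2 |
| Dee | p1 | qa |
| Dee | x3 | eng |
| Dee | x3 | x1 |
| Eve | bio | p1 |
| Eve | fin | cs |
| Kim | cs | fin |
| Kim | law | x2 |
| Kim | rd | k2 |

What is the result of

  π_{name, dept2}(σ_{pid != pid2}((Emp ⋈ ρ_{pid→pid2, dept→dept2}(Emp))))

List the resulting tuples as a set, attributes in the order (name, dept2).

{(Dee, eng), (Dee, p2), (Dee, qa), (Dee, x1), (Eve, cs), (Eve, p1), (Kim, fin), (Kim, k2), (Kim, x2)}

ρ[pid→pid2, dept→dept2]: schema becomes (name, pid2, dept2); tuples unchanged.
Natural join on name: {(Dee, eng, p2, eng, p2), (Dee, eng, p2, law, p2), (Dee, eng, p2, p1, qa), (Dee, eng, p2, x3, eng), (Dee, eng, p2, x3, x1), (Dee, law, p2, eng, p2), (Dee, law, p2, law, p2), (Dee, law, p2, p1, qa), (Dee, law, p2, x3, eng), (Dee, law, p2, x3, x1), (Dee, p1, qa, eng, p2), (Dee, p1, qa, law, p2), (Dee, p1, qa, p1, qa), (Dee, p1, qa, x3, eng), (Dee, p1, qa, x3, x1), (Dee, x3, eng, eng, p2), (Dee, x3, eng, law, p2), (Dee, x3, eng, p1, qa), (Dee, x3, eng, x3, eng), (Dee, x3, eng, x3, x1), (Dee, x3, x1, eng, p2), (Dee, x3, x1, law, p2), (Dee, x3, x1, p1, qa), (Dee, x3, x1, x3, eng), (Dee, x3, x1, x3, x1), (Eve, bio, p1, bio, p1), (Eve, bio, p1, fin, cs), (Eve, fin, cs, bio, p1), (Eve, fin, cs, fin, cs), (Kim, cs, fin, cs, fin), (Kim, cs, fin, law, x2), (Kim, cs, fin, rd, k2), (Kim, law, x2, cs, fin), (Kim, law, x2, law, x2), (Kim, law, x2, rd, k2), (Kim, rd, k2, cs, fin), (Kim, rd, k2, law, x2), (Kim, rd, k2, rd, k2)}
Filtering on pid != pid2 leaves {(Dee, eng, p2, law, p2), (Dee, eng, p2, p1, qa), (Dee, eng, p2, x3, eng), (Dee, eng, p2, x3, x1), (Dee, law, p2, eng, p2), (Dee, law, p2, p1, qa), (Dee, law, p2, x3, eng), (Dee, law, p2, x3, x1), (Dee, p1, qa, eng, p2), (Dee, p1, qa, law, p2), (Dee, p1, qa, x3, eng), (Dee, p1, qa, x3, x1), (Dee, x3, eng, eng, p2), (Dee, x3, eng, law, p2), (Dee, x3, eng, p1, qa), (Dee, x3, x1, eng, p2), (Dee, x3, x1, law, p2), (Dee, x3, x1, p1, qa), (Eve, bio, p1, fin, cs), (Eve, fin, cs, bio, p1), (Kim, cs, fin, law, x2), (Kim, cs, fin, rd, k2), (Kim, law, x2, cs, fin), (Kim, law, x2, rd, k2), (Kim, rd, k2, cs, fin), (Kim, rd, k2, law, x2)}.
π[name, dept2]: project onto (name, dept2) (17 duplicate(s) eliminated) → {(Dee, eng), (Dee, p2), (Dee, qa), (Dee, x1), (Eve, cs), (Eve, p1), (Kim, fin), (Kim, k2), (Kim, x2)}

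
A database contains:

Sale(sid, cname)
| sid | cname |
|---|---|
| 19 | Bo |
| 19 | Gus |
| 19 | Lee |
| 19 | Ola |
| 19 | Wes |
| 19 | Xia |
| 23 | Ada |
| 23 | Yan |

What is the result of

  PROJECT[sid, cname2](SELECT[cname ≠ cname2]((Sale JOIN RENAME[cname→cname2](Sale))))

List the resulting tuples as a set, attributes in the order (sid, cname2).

{(19, Bo), (19, Gus), (19, Lee), (19, Ola), (19, Wes), (19, Xia), (23, Ada), (23, Yan)}

ρ[cname→cname2]: schema becomes (sid, cname2); tuples unchanged.
Joining Sale and RENAME[cname→cname2](Sale) on sid yields {(19, Bo, Bo), (19, Bo, Gus), (19, Bo, Lee), (19, Bo, Ola), (19, Bo, Wes), (19, Bo, Xia), (19, Gus, Bo), (19, Gus, Gus), (19, Gus, Lee), (19, Gus, Ola), (19, Gus, Wes), (19, Gus, Xia), (19, Lee, Bo), (19, Lee, Gus), (19, Lee, Lee), (19, Lee, Ola), (19, Lee, Wes), (19, Lee, Xia), (19, Ola, Bo), (19, Ola, Gus), (19, Ola, Lee), (19, Ola, Ola), (19, Ola, Wes), (19, Ola, Xia), (19, Wes, Bo), (19, Wes, Gus), (19, Wes, Lee), (19, Wes, Ola), (19, Wes, Wes), (19, Wes, Xia), (19, Xia, Bo), (19, Xia, Gus), (19, Xia, Lee), (19, Xia, Ola), (19, Xia, Wes), (19, Xia, Xia), (23, Ada, Ada), (23, Ada, Yan), (23, Yan, Ada), (23, Yan, Yan)}.
Apply σ_{cname ≠ cname2}; surviving tuples: {(19, Bo, Gus), (19, Bo, Lee), (19, Bo, Ola), (19, Bo, Wes), (19, Bo, Xia), (19, Gus, Bo), (19, Gus, Lee), (19, Gus, Ola), (19, Gus, Wes), (19, Gus, Xia), (19, Lee, Bo), (19, Lee, Gus), (19, Lee, Ola), (19, Lee, Wes), (19, Lee, Xia), (19, Ola, Bo), (19, Ola, Gus), (19, Ola, Lee), (19, Ola, Wes), (19, Ola, Xia), (19, Wes, Bo), (19, Wes, Gus), (19, Wes, Lee), (19, Wes, Ola), (19, Wes, Xia), (19, Xia, Bo), (19, Xia, Gus), (19, Xia, Lee), (19, Xia, Ola), (19, Xia, Wes), (23, Ada, Yan), (23, Yan, Ada)}
π_{sid, cname2} gives {(19, Bo), (19, Gus), (19, Lee), (19, Ola), (19, Wes), (19, Xia), (23, Ada), (23, Yan)} (24 duplicate(s) eliminated).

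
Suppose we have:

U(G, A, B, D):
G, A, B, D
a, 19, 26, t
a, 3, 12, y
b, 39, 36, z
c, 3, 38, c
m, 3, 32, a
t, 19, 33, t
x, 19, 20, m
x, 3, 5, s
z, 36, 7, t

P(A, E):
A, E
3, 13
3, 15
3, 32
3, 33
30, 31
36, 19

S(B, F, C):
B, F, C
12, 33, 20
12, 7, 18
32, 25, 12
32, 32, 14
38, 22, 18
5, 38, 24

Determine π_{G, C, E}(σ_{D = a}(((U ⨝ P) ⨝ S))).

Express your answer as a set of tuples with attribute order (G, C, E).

Natural join on A: {(a, 3, 12, y, 13), (a, 3, 12, y, 15), (a, 3, 12, y, 32), (a, 3, 12, y, 33), (c, 3, 38, c, 13), (c, 3, 38, c, 15), (c, 3, 38, c, 32), (c, 3, 38, c, 33), (m, 3, 32, a, 13), (m, 3, 32, a, 15), (m, 3, 32, a, 32), (m, 3, 32, a, 33), (x, 3, 5, s, 13), (x, 3, 5, s, 15), (x, 3, 5, s, 32), (x, 3, 5, s, 33), (z, 36, 7, t, 19)}
Natural join on B: {(a, 3, 12, y, 13, 33, 20), (a, 3, 12, y, 13, 7, 18), (a, 3, 12, y, 15, 33, 20), (a, 3, 12, y, 15, 7, 18), (a, 3, 12, y, 32, 33, 20), (a, 3, 12, y, 32, 7, 18), (a, 3, 12, y, 33, 33, 20), (a, 3, 12, y, 33, 7, 18), (c, 3, 38, c, 13, 22, 18), (c, 3, 38, c, 15, 22, 18), (c, 3, 38, c, 32, 22, 18), (c, 3, 38, c, 33, 22, 18), (m, 3, 32, a, 13, 25, 12), (m, 3, 32, a, 13, 32, 14), (m, 3, 32, a, 15, 25, 12), (m, 3, 32, a, 15, 32, 14), (m, 3, 32, a, 32, 25, 12), (m, 3, 32, a, 32, 32, 14), (m, 3, 32, a, 33, 25, 12), (m, 3, 32, a, 33, 32, 14), (x, 3, 5, s, 13, 38, 24), (x, 3, 5, s, 15, 38, 24), (x, 3, 5, s, 32, 38, 24), (x, 3, 5, s, 33, 38, 24)}
Selection D = a: {(m, 3, 32, a, 13, 25, 12), (m, 3, 32, a, 13, 32, 14), (m, 3, 32, a, 15, 25, 12), (m, 3, 32, a, 15, 32, 14), (m, 3, 32, a, 32, 25, 12), (m, 3, 32, a, 32, 32, 14), (m, 3, 32, a, 33, 25, 12), (m, 3, 32, a, 33, 32, 14)}
π_{G, C, E} gives {(m, 12, 13), (m, 12, 15), (m, 12, 32), (m, 12, 33), (m, 14, 13), (m, 14, 15), (m, 14, 32), (m, 14, 33)}.

{(m, 12, 13), (m, 12, 15), (m, 12, 32), (m, 12, 33), (m, 14, 13), (m, 14, 15), (m, 14, 32), (m, 14, 33)}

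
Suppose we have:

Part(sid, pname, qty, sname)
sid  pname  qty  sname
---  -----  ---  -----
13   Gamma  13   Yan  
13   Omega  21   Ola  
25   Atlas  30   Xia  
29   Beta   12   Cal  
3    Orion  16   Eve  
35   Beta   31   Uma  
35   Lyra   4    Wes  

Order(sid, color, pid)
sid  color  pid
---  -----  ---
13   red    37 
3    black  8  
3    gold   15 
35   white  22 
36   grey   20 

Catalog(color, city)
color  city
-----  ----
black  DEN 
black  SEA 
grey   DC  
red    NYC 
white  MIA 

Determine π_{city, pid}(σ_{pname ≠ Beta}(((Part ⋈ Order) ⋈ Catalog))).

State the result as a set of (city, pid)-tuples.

{(DEN, 8), (MIA, 22), (NYC, 37), (SEA, 8)}

Joining Part and Order on sid yields {(13, Gamma, 13, Yan, red, 37), (13, Omega, 21, Ola, red, 37), (3, Orion, 16, Eve, black, 8), (3, Orion, 16, Eve, gold, 15), (35, Beta, 31, Uma, white, 22), (35, Lyra, 4, Wes, white, 22)}.
Joining (Part ⋈ Order) and Catalog on color yields {(13, Gamma, 13, Yan, red, 37, NYC), (13, Omega, 21, Ola, red, 37, NYC), (3, Orion, 16, Eve, black, 8, DEN), (3, Orion, 16, Eve, black, 8, SEA), (35, Beta, 31, Uma, white, 22, MIA), (35, Lyra, 4, Wes, white, 22, MIA)}.
Selection pname ≠ Beta: {(13, Gamma, 13, Yan, red, 37, NYC), (13, Omega, 21, Ola, red, 37, NYC), (3, Orion, 16, Eve, black, 8, DEN), (3, Orion, 16, Eve, black, 8, SEA), (35, Lyra, 4, Wes, white, 22, MIA)}
π_{city, pid} gives {(DEN, 8), (MIA, 22), (NYC, 37), (SEA, 8)} (1 duplicate(s) eliminated).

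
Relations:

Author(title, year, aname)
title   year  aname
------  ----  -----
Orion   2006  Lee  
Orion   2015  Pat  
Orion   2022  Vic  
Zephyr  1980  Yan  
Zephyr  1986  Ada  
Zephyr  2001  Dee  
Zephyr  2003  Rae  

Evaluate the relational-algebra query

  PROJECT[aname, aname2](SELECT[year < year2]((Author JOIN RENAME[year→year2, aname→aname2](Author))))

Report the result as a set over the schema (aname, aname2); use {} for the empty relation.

{(Ada, Dee), (Ada, Rae), (Dee, Rae), (Lee, Pat), (Lee, Vic), (Pat, Vic), (Yan, Ada), (Yan, Dee), (Yan, Rae)}

ρ[year→year2, aname→aname2]: schema becomes (title, year2, aname2); tuples unchanged.
Author ⋈ RENAME[year→year2, aname→aname2](Author) (natural join on title): {(Orion, 2006, Lee, 2006, Lee), (Orion, 2006, Lee, 2015, Pat), (Orion, 2006, Lee, 2022, Vic), (Orion, 2015, Pat, 2006, Lee), (Orion, 2015, Pat, 2015, Pat), (Orion, 2015, Pat, 2022, Vic), (Orion, 2022, Vic, 2006, Lee), (Orion, 2022, Vic, 2015, Pat), (Orion, 2022, Vic, 2022, Vic), (Zephyr, 1980, Yan, 1980, Yan), (Zephyr, 1980, Yan, 1986, Ada), (Zephyr, 1980, Yan, 2001, Dee), (Zephyr, 1980, Yan, 2003, Rae), (Zephyr, 1986, Ada, 1980, Yan), (Zephyr, 1986, Ada, 1986, Ada), (Zephyr, 1986, Ada, 2001, Dee), (Zephyr, 1986, Ada, 2003, Rae), (Zephyr, 2001, Dee, 1980, Yan), (Zephyr, 2001, Dee, 1986, Ada), (Zephyr, 2001, Dee, 2001, Dee), (Zephyr, 2001, Dee, 2003, Rae), (Zephyr, 2003, Rae, 1980, Yan), (Zephyr, 2003, Rae, 1986, Ada), (Zephyr, 2003, Rae, 2001, Dee), (Zephyr, 2003, Rae, 2003, Rae)}
σ[year < year2]: keep tuples satisfying year < year2 → {(Orion, 2006, Lee, 2015, Pat), (Orion, 2006, Lee, 2022, Vic), (Orion, 2015, Pat, 2022, Vic), (Zephyr, 1980, Yan, 1986, Ada), (Zephyr, 1980, Yan, 2001, Dee), (Zephyr, 1980, Yan, 2003, Rae), (Zephyr, 1986, Ada, 2001, Dee), (Zephyr, 1986, Ada, 2003, Rae), (Zephyr, 2001, Dee, 2003, Rae)}
π[aname, aname2]: project onto (aname, aname2) → {(Ada, Dee), (Ada, Rae), (Dee, Rae), (Lee, Pat), (Lee, Vic), (Pat, Vic), (Yan, Ada), (Yan, Dee), (Yan, Rae)}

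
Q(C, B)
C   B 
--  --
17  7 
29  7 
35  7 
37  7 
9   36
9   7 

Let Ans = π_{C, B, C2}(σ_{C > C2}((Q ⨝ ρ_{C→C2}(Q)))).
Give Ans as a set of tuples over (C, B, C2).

ρ[C→C2]: schema becomes (C2, B); tuples unchanged.
Q ⋈ ρ_{C→C2}(Q) (natural join on B): {(17, 7, 17), (17, 7, 29), (17, 7, 35), (17, 7, 37), (17, 7, 9), (29, 7, 17), (29, 7, 29), (29, 7, 35), (29, 7, 37), (29, 7, 9), (35, 7, 17), (35, 7, 29), (35, 7, 35), (35, 7, 37), (35, 7, 9), (37, 7, 17), (37, 7, 29), (37, 7, 35), (37, 7, 37), (37, 7, 9), (9, 36, 9), (9, 7, 17), (9, 7, 29), (9, 7, 35), (9, 7, 37), (9, 7, 9)}
σ[C > C2]: keep tuples satisfying C > C2 → {(17, 7, 9), (29, 7, 17), (29, 7, 9), (35, 7, 17), (35, 7, 29), (35, 7, 9), (37, 7, 17), (37, 7, 29), (37, 7, 35), (37, 7, 9)}
Projecting to C, B, C2: {(17, 7, 9), (29, 7, 17), (29, 7, 9), (35, 7, 17), (35, 7, 29), (35, 7, 9), (37, 7, 17), (37, 7, 29), (37, 7, 35), (37, 7, 9)}

{(17, 7, 9), (29, 7, 17), (29, 7, 9), (35, 7, 17), (35, 7, 29), (35, 7, 9), (37, 7, 17), (37, 7, 29), (37, 7, 35), (37, 7, 9)}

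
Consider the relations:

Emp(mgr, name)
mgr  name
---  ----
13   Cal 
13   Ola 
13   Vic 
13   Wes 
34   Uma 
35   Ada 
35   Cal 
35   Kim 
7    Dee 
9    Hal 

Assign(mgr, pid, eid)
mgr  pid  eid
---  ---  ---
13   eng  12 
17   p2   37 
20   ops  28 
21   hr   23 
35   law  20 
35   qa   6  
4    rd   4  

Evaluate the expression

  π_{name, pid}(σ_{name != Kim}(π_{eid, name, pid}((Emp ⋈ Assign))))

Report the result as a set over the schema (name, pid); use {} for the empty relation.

Emp ⋈ Assign (natural join on mgr): {(13, Cal, eng, 12), (13, Ola, eng, 12), (13, Vic, eng, 12), (13, Wes, eng, 12), (35, Ada, law, 20), (35, Ada, qa, 6), (35, Cal, law, 20), (35, Cal, qa, 6), (35, Kim, law, 20), (35, Kim, qa, 6)}
π_{eid, name, pid} gives {(12, Cal, eng), (12, Ola, eng), (12, Vic, eng), (12, Wes, eng), (20, Ada, law), (20, Cal, law), (20, Kim, law), (6, Ada, qa), (6, Cal, qa), (6, Kim, qa)}.
σ[name != Kim]: keep tuples satisfying name != Kim → {(12, Cal, eng), (12, Ola, eng), (12, Vic, eng), (12, Wes, eng), (20, Ada, law), (20, Cal, law), (6, Ada, qa), (6, Cal, qa)}
π_{name, pid} gives {(Ada, law), (Ada, qa), (Cal, eng), (Cal, law), (Cal, qa), (Ola, eng), (Vic, eng), (Wes, eng)}.

{(Ada, law), (Ada, qa), (Cal, eng), (Cal, law), (Cal, qa), (Ola, eng), (Vic, eng), (Wes, eng)}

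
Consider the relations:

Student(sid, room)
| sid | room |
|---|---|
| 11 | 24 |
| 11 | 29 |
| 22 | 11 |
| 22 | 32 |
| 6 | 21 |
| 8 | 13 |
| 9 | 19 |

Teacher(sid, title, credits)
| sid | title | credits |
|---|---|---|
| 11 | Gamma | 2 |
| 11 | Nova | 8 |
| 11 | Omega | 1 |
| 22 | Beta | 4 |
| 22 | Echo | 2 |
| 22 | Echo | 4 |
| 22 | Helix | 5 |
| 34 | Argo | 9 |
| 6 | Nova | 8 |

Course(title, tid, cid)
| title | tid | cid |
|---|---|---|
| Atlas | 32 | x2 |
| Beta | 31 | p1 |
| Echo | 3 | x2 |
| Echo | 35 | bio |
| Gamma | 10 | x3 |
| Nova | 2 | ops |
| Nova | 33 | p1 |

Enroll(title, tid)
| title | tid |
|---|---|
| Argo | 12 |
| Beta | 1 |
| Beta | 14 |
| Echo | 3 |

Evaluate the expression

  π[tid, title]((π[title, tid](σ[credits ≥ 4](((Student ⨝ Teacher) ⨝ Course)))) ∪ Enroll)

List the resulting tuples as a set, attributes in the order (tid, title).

Student ⋈ Teacher (natural join on sid): {(11, 24, Gamma, 2), (11, 24, Nova, 8), (11, 24, Omega, 1), (11, 29, Gamma, 2), (11, 29, Nova, 8), (11, 29, Omega, 1), (22, 11, Beta, 4), (22, 11, Echo, 2), (22, 11, Echo, 4), (22, 11, Helix, 5), (22, 32, Beta, 4), (22, 32, Echo, 2), (22, 32, Echo, 4), (22, 32, Helix, 5), (6, 21, Nova, 8)}
(Student ⨝ Teacher) ⋈ Course (natural join on title): {(11, 24, Gamma, 2, 10, x3), (11, 24, Nova, 8, 2, ops), (11, 24, Nova, 8, 33, p1), (11, 29, Gamma, 2, 10, x3), (11, 29, Nova, 8, 2, ops), (11, 29, Nova, 8, 33, p1), (22, 11, Beta, 4, 31, p1), (22, 11, Echo, 2, 3, x2), (22, 11, Echo, 2, 35, bio), (22, 11, Echo, 4, 3, x2), (22, 11, Echo, 4, 35, bio), (22, 32, Beta, 4, 31, p1), (22, 32, Echo, 2, 3, x2), (22, 32, Echo, 2, 35, bio), (22, 32, Echo, 4, 3, x2), (22, 32, Echo, 4, 35, bio), (6, 21, Nova, 8, 2, ops), (6, 21, Nova, 8, 33, p1)}
Apply σ_{credits ≥ 4}; surviving tuples: {(11, 24, Nova, 8, 2, ops), (11, 24, Nova, 8, 33, p1), (11, 29, Nova, 8, 2, ops), (11, 29, Nova, 8, 33, p1), (22, 11, Beta, 4, 31, p1), (22, 11, Echo, 4, 3, x2), (22, 11, Echo, 4, 35, bio), (22, 32, Beta, 4, 31, p1), (22, 32, Echo, 4, 3, x2), (22, 32, Echo, 4, 35, bio), (6, 21, Nova, 8, 2, ops), (6, 21, Nova, 8, 33, p1)}
Projecting to title, tid (7 duplicate(s) eliminated): {(Beta, 31), (Echo, 3), (Echo, 35), (Nova, 2), (Nova, 33)}
Set union of the two operands is {(Argo, 12), (Beta, 1), (Beta, 14), (Beta, 31), (Echo, 3), (Echo, 35), (Nova, 2), (Nova, 33)}.
Projecting to tid, title: {(1, Beta), (12, Argo), (14, Beta), (2, Nova), (3, Echo), (31, Beta), (33, Nova), (35, Echo)}

{(1, Beta), (12, Argo), (14, Beta), (2, Nova), (3, Echo), (31, Beta), (33, Nova), (35, Echo)}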